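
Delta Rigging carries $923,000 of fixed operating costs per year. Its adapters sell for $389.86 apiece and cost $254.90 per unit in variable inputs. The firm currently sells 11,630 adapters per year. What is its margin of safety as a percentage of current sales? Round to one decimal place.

Each unit contributes $389.86 − $254.90 = $134.96. Break-even units = $923,000 ÷ $134.96 = 6,839.06; break-even revenue = 6,839.06 × $389.86 = $2,666,277.27.
Current sales = 11,630 × $389.86 = $4,534,071.80.
Margin of safety = ($4,534,071.80 − $2,666,277.27) ÷ $4,534,071.80 = 41.2%.

41.2%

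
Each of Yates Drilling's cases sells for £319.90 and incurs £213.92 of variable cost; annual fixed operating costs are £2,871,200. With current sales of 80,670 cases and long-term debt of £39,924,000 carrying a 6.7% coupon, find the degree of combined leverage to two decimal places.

Contribution at this volume is 80,670 × £105.98 = £8,549,406.60.
EBIT = £8,549,406.60 − £2,871,200 = £5,678,206.60. Interest = £2,674,908.00.
DOL = £8,549,406.60 ÷ £5,678,206.60 = 1.5057; DFL = £5,678,206.60 ÷ £3,003,298.60 = 1.8907.
Combined leverage = 1.5057 × 1.8907 = 2.8468.

2.85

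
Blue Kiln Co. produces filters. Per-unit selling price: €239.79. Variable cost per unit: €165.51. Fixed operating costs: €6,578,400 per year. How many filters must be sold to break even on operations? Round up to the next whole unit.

88,563 filters

Unit CM = price − variable cost = €239.79 − €165.51 = €74.28.
Break-even volume = fixed costs ÷ CM per unit = €6,578,400 ÷ €74.28 = 88,562.20, so 88,563 filters.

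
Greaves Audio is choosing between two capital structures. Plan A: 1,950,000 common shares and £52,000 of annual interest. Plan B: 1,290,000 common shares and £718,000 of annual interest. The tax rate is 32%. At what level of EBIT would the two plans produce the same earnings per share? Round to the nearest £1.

At indifference, (EBIT − 52,000)(1 − t)/1,950,000 = (EBIT − 718,000)(1 − t)/1,290,000.
The (1 − t) factor cancels: (EBIT − 52,000) × 1,290,000 = (EBIT − 718,000) × 1,950,000.
Solving, EBIT = (718,000·1,950,000 − 52,000·1,290,000) / (1,950,000 − 1,290,000) = 1,333,020,000,000 / 660,000 = 2,019,727.27.

£2,019,727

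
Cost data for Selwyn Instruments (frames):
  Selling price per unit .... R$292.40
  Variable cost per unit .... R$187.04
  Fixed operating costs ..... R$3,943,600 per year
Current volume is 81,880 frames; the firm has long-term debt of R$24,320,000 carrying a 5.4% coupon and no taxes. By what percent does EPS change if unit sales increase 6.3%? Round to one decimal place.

+16.1%

At 81,880 units, contribution = 81,880 × R$105.36 = R$8,626,876.80.
EBIT = R$8,626,876.80 − R$3,943,600 = R$4,683,276.80.
After interest of R$1,313,280.00, pre-tax earnings = R$3,369,996.80.
DCL = total CM / (EBIT − I) = R$8,626,876.80 / R$3,369,996.80 = 2.5599.
EPS therefore changes by 2.5599 × (+6.3%) = +16.1%.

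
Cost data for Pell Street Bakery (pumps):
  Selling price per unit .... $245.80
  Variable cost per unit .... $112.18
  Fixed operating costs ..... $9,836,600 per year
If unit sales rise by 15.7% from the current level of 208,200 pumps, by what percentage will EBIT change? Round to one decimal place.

+24.3%

Contribution at this volume is 208,200 × $133.62 = $27,819,684.00.
Subtracting fixed costs: EBIT = $27,819,684.00 − $9,836,600 = $17,983,084.00.
So DOL = total CM / EBIT = $27,819,684.00 / $17,983,084.00 = 1.5470.
So EBIT moves 1.5470 × (+15.7%) = +24.3%.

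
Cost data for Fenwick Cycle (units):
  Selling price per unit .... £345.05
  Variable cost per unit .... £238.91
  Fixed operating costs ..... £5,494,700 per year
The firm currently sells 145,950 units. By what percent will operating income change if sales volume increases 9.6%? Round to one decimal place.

+14.9%

At 145,950 units, contribution = 145,950 × £106.14 = £15,491,133.00.
Operating income = contribution − fixed costs = £15,491,133.00 − £5,494,700 = £9,996,433.00.
So DOL = total CM / EBIT = £15,491,133.00 / £9,996,433.00 = 1.5497.
So EBIT moves 1.5497 × (+9.6%) = +14.9%.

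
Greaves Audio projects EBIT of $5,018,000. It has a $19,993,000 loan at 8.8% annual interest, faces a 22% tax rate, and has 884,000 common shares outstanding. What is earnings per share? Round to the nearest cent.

$2.88

Pre-tax income = $5,018,000 − $1,759,384.00 = $3,258,616.00.
After tax at 22%: net income = $3,258,616.00 × 0.78 = $2,541,720.48.
EPS = $2,541,720.48 ÷ 884,000 = $2.88.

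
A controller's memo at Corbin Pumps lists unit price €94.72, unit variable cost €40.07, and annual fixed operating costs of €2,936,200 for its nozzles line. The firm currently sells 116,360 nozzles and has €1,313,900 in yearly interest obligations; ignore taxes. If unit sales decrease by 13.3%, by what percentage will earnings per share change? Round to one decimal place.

-40.1%

At 116,360 units, contribution = 116,360 × €54.65 = €6,359,074.00.
Subtracting fixed costs: EBIT = €6,359,074.00 − €2,936,200 = €3,422,874.00.
After interest of €1,313,900.00, pre-tax earnings = €2,108,974.00.
DCL = total CM / (EBIT − I) = €6,359,074.00 / €2,108,974.00 = 3.0152.
%ΔEPS = DCL × %ΔSales = 3.0152 × -13.3% = -40.1%.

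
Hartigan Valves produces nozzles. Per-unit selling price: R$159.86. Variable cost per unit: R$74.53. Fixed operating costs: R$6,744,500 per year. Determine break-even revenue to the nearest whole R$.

Contribution margin per unit = R$159.86 − R$74.53 = R$85.33, a CM ratio of R$85.33 ÷ R$159.86 = 0.5338.
Break-even revenue = fixed costs × price ÷ CM = R$6,744,500 × R$159.86 ÷ R$85.33 = R$12,635,366.

R$12,635,366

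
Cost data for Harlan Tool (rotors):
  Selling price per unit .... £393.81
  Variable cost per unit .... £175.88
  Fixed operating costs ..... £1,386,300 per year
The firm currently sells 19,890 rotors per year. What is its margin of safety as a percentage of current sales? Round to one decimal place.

68.0%

Unit CM = price − variable cost = £393.81 − £175.88 = £217.93. Break-even units = £1,386,300 ÷ £217.93 = 6,361.22; break-even revenue = 6,361.22 × £393.81 = £2,505,110.83.
Current sales = 19,890 × £393.81 = £7,832,880.90.
Margin of safety = (£7,832,880.90 − £2,505,110.83) ÷ £7,832,880.90 = 68.0%.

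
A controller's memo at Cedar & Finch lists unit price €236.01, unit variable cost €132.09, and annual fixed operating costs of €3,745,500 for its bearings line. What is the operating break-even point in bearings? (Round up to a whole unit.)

36,043 bearings

Each unit contributes €236.01 − €132.09 = €103.92.
Units to break even: €3,745,500 ÷ €103.92 = 36,042.15, rounded up to 36,043.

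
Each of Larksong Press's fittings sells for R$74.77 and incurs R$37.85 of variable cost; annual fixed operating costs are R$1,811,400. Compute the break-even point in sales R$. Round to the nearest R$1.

Contribution margin per unit = R$74.77 − R$37.85 = R$36.92, a CM ratio of R$36.92 ÷ R$74.77 = 0.4938.
Break-even sales = FC ÷ CM ratio = R$1,811,400 × R$74.77 / R$36.92 = R$3,668,428.

R$3,668,428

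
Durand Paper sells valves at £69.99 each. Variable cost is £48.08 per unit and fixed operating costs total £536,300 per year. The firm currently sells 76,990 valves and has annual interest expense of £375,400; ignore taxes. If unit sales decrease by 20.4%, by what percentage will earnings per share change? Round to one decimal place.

-44.4%

Contribution at this volume is 76,990 × £21.91 = £1,686,850.90.
Subtracting fixed costs: EBIT = £1,686,850.90 − £536,300 = £1,150,550.90.
After interest of £375,400.00, pre-tax earnings = £775,150.90.
DCL = total CM / (EBIT − I) = £1,686,850.90 / £775,150.90 = 2.1762.
EPS therefore changes by 2.1762 × (-20.4%) = -44.4%.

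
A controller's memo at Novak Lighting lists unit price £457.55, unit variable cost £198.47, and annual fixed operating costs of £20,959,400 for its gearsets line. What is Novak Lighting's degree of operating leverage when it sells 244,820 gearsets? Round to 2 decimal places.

At 244,820 units, contribution = 244,820 × £259.08 = £63,427,965.60.
Subtracting fixed costs: EBIT = £63,427,965.60 − £20,959,400 = £42,468,565.60.
DOL = contribution ÷ EBIT = £63,427,965.60 ÷ £42,468,565.60 = 1.4935.

1.49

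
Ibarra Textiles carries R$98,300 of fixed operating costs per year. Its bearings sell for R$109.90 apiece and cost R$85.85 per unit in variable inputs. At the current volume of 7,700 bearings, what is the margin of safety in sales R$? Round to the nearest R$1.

Each unit contributes R$109.90 − R$85.85 = R$24.05. Break-even units = R$98,300 ÷ R$24.05 = 4,087.32; break-even revenue = 4,087.32 × R$109.90 = R$449,196.26.
Current sales = 7,700 × R$109.90 = R$846,230.00.
Margin of safety = R$846,230.00 − R$449,196.26 = R$397,034.

R$397,034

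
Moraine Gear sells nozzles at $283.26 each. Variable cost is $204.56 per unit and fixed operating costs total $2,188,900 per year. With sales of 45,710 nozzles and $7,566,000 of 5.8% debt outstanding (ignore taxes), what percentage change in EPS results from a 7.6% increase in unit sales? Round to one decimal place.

Total contribution margin = 45,710 × $78.70 = $3,597,377.00.
EBIT = $3,597,377.00 − $2,188,900 = $1,408,477.00.
Interest = $438,828.00, so EBIT − I = $969,649.00.
Degree of combined leverage = contribution ÷ (EBIT − I) = $3,597,377.00 ÷ $969,649.00 = 3.7100.
%ΔEPS = DCL × %ΔSales = 3.7100 × +7.6% = +28.2%.

+28.2%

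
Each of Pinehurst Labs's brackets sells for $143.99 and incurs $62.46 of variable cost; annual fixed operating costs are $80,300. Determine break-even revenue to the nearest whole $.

CM per unit = $143.99 − $62.46 = $81.53; CM ratio = $81.53 / $143.99 = 0.5662.
Break-even revenue = fixed costs × price ÷ CM = $80,300 × $143.99 ÷ $81.53 = $141,818.

$141,818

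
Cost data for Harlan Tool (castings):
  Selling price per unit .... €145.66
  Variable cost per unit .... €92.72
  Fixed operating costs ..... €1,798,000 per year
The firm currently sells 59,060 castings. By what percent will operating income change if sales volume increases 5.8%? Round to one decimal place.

Contribution at this volume is 59,060 × €52.94 = €3,126,636.40.
Subtracting fixed costs: EBIT = €3,126,636.40 − €1,798,000 = €1,328,636.40.
So DOL = total CM / EBIT = €3,126,636.40 / €1,328,636.40 = 2.3533.
So EBIT moves 2.3533 × (+5.8%) = +13.6%.

+13.6%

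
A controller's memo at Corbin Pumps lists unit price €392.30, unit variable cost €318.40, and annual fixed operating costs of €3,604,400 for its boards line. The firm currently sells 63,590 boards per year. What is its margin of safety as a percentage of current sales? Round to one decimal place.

Unit CM = price − variable cost = €392.30 − €318.40 = €73.90. Break-even units = €3,604,400 ÷ €73.90 = 48,774.02; break-even revenue = 48,774.02 × €392.30 = €19,134,047.63.
Current sales = 63,590 × €392.30 = €24,946,357.00.
Margin of safety = (€24,946,357.00 − €19,134,047.63) ÷ €24,946,357.00 = 23.3%.

23.3%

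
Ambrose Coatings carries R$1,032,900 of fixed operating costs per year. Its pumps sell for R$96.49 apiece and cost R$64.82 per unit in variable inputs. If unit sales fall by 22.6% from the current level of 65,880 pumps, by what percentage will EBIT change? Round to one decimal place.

At 65,880 units, contribution = 65,880 × R$31.67 = R$2,086,419.60.
Operating income = contribution − fixed costs = R$2,086,419.60 − R$1,032,900 = R$1,053,519.60.
DOL = contribution ÷ EBIT = R$2,086,419.60 ÷ R$1,053,519.60 = 1.9804.
%ΔEBIT = DOL × %ΔSales = 1.9804 × -22.6% = -44.8%.

-44.8%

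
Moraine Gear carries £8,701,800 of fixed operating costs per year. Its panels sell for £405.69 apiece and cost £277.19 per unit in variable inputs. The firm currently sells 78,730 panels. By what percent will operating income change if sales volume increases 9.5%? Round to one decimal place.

At 78,730 units, contribution = 78,730 × £128.50 = £10,116,805.00.
Subtracting fixed costs: EBIT = £10,116,805.00 − £8,701,800 = £1,415,005.00.
Degree of operating leverage = £10,116,805.00 / £1,415,005.00 = 7.1497.
Operating income changes by 7.1497 × +9.5% = +67.9%.

+67.9%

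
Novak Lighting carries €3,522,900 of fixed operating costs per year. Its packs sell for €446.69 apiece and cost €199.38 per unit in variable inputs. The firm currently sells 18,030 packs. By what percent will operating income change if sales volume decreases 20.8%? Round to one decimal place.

-99.1%

Contribution at this volume is 18,030 × €247.31 = €4,458,999.30.
Subtracting fixed costs: EBIT = €4,458,999.30 − €3,522,900 = €936,099.30.
DOL = contribution ÷ EBIT = €4,458,999.30 ÷ €936,099.30 = 4.7634.
%ΔEBIT = DOL × %ΔSales = 4.7634 × -20.8% = -99.1%.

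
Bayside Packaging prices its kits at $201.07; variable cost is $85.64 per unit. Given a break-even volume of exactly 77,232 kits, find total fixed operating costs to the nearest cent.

Each unit contributes $201.07 − $85.64 = $115.43.
Fixed costs = break-even units × CM = 77,232 × $115.43 = $8,914,889.76.

$8,914,889.76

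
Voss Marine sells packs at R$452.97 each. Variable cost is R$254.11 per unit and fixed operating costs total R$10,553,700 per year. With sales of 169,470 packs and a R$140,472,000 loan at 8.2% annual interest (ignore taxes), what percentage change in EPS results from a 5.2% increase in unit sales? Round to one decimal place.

+15.1%

Contribution at this volume is 169,470 × R$198.86 = R$33,700,804.20.
Subtracting fixed costs: EBIT = R$33,700,804.20 − R$10,553,700 = R$23,147,104.20.
Interest = R$11,518,704.00, so EBIT − I = R$11,628,400.20.
DCL = total CM / (EBIT − I) = R$33,700,804.20 / R$11,628,400.20 = 2.8981.
%ΔEPS = DCL × %ΔSales = 2.8981 × +5.2% = +15.1%.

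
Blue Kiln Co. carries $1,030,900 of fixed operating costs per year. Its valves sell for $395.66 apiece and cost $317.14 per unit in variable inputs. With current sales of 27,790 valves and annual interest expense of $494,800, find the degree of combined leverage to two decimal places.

3.32

At 27,790 units, contribution = 27,790 × $78.52 = $2,182,070.80.
Operating income = contribution − fixed costs = $2,182,070.80 − $1,030,900 = $1,151,170.80. Interest = $494,800.00.
DOL = $2,182,070.80 ÷ $1,151,170.80 = 1.8955; DFL = $1,151,170.80 ÷ $656,370.80 = 1.7538.
Combined leverage = 1.8955 × 1.7538 = 3.3243.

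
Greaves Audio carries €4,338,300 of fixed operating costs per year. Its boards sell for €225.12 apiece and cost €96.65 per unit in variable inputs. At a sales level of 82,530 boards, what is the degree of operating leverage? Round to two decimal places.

1.69

At 82,530 units, contribution = 82,530 × €128.47 = €10,602,629.10.
Operating income = contribution − fixed costs = €10,602,629.10 − €4,338,300 = €6,264,329.10.
So DOL = total CM / EBIT = €10,602,629.10 / €6,264,329.10 = 1.6925.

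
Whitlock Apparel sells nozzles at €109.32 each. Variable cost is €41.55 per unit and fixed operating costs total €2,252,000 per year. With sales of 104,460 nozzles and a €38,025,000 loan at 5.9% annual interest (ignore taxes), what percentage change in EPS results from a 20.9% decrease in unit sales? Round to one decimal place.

At 104,460 units, contribution = 104,460 × €67.77 = €7,079,254.20.
Operating income = contribution − fixed costs = €7,079,254.20 − €2,252,000 = €4,827,254.20.
Interest = €2,243,475.00, so EBIT − I = €2,583,779.20.
Degree of combined leverage = contribution ÷ (EBIT − I) = €7,079,254.20 ÷ €2,583,779.20 = 2.7399.
%ΔEPS = DCL × %ΔSales = 2.7399 × -20.9% = -57.3%.

-57.3%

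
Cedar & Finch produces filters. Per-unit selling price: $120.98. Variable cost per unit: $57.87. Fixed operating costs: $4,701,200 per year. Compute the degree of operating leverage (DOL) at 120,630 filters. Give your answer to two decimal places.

2.61

Contribution at this volume is 120,630 × $63.11 = $7,612,959.30.
Subtracting fixed costs: EBIT = $7,612,959.30 − $4,701,200 = $2,911,759.30.
So DOL = total CM / EBIT = $7,612,959.30 / $2,911,759.30 = 2.6146.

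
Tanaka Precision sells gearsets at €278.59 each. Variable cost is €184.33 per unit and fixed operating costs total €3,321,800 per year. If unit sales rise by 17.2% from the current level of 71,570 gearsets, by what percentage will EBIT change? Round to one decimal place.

Contribution at this volume is 71,570 × €94.26 = €6,746,188.20.
Operating income = contribution − fixed costs = €6,746,188.20 − €3,321,800 = €3,424,388.20.
Degree of operating leverage = €6,746,188.20 / €3,424,388.20 = 1.9700.
Operating income changes by 1.9700 × +17.2% = +33.9%.

+33.9%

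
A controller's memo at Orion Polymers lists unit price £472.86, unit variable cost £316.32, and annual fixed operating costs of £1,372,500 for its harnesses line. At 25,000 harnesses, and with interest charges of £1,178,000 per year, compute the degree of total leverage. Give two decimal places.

At 25,000 units, contribution = 25,000 × £156.54 = £3,913,500.00.
EBIT = £3,913,500.00 − £1,372,500 = £2,541,000.00. Interest = £1,178,000.00.
DOL = £3,913,500.00 ÷ £2,541,000.00 = 1.5401; DFL = £2,541,000.00 ÷ £1,363,000.00 = 1.8643.
Combined leverage = 1.5401 × 1.8643 = 2.8712.

2.87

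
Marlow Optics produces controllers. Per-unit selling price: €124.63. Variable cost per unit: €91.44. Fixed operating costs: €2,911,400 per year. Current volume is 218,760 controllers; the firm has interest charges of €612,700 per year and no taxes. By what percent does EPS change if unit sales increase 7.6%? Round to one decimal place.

+14.8%

At 218,760 units, contribution = 218,760 × €33.19 = €7,260,644.40.
EBIT = €7,260,644.40 − €2,911,400 = €4,349,244.40.
After interest of €612,700.00, pre-tax earnings = €3,736,544.40.
Degree of combined leverage = contribution ÷ (EBIT − I) = €7,260,644.40 ÷ €3,736,544.40 = 1.9431.
EPS therefore changes by 1.9431 × (+7.6%) = +14.8%.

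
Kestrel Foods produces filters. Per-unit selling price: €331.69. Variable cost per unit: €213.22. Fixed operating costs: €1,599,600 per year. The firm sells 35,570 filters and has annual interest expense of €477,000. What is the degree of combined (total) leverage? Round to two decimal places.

Total contribution margin = 35,570 × €118.47 = €4,213,977.90.
Subtracting fixed costs: EBIT = €4,213,977.90 − €1,599,600 = €2,614,377.90. Interest = €477,000.00.
DOL = €4,213,977.90 ÷ €2,614,377.90 = 1.6118; DFL = €2,614,377.90 ÷ €2,137,377.90 = 1.2232.
DCL = DOL × DFL = 1.6118 × 1.2232 = 1.9716.

1.97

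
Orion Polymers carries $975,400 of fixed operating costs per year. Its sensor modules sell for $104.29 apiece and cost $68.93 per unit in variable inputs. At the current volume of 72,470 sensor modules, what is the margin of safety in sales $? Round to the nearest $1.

$4,681,073

Unit CM = price − variable cost = $104.29 − $68.93 = $35.36. Break-even units = $975,400 ÷ $35.36 = 27,584.84; break-even revenue = 27,584.84 × $104.29 = $2,876,823.13.
Current sales = 72,470 × $104.29 = $7,557,896.30.
Margin of safety = $7,557,896.30 − $2,876,823.13 = $4,681,073.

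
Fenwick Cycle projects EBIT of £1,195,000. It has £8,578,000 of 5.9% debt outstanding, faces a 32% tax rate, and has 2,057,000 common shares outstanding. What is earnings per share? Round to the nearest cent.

£0.23

Pre-tax income = £1,195,000 − £506,102.00 = £688,898.00.
After tax at 32%: net income = £688,898.00 × 0.68 = £468,450.64.
Per share: £468,450.64 / 2,057,000 shares = £0.23.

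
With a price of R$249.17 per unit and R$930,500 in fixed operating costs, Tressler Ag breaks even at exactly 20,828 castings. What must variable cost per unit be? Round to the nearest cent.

Contribution per unit must be FC / Q = R$930,500 / 20,828 = R$44.6754.
Hence VC = price − CM = R$249.17 − R$44.6754 = R$204.49.

R$204.49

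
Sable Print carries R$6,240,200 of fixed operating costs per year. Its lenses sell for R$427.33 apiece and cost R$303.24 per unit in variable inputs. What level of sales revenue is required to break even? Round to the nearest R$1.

R$21,489,440

CM per unit = R$427.33 − R$303.24 = R$124.09; CM ratio = R$124.09 / R$427.33 = 0.2904.
Break-even revenue = fixed costs × price ÷ CM = R$6,240,200 × R$427.33 ÷ R$124.09 = R$21,489,440.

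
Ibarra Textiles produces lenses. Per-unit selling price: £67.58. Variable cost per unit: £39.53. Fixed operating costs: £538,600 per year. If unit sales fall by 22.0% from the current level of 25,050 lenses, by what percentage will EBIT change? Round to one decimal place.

-94.2%

Contribution at this volume is 25,050 × £28.05 = £702,652.50.
Subtracting fixed costs: EBIT = £702,652.50 − £538,600 = £164,052.50.
Degree of operating leverage = £702,652.50 / £164,052.50 = 4.2831.
%ΔEBIT = DOL × %ΔSales = 4.2831 × -22.0% = -94.2%.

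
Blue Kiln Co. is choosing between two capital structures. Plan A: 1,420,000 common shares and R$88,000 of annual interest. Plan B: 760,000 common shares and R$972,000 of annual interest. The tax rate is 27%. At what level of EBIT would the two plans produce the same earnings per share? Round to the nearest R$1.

At indifference, (EBIT − 88,000)(1 − t)/1,420,000 = (EBIT − 972,000)(1 − t)/760,000.
Cancelling (1 − t) and cross-multiplying: 760,000·(EBIT − 88,000) = 1,420,000·(EBIT − 972,000).
EBIT × (1,420,000 − 760,000) = 972,000 × 1,420,000 − 88,000 × 760,000 = 1,313,360,000,000, so EBIT = 1,313,360,000,000 ÷ 660,000 = 1,989,939.39.

R$1,989,939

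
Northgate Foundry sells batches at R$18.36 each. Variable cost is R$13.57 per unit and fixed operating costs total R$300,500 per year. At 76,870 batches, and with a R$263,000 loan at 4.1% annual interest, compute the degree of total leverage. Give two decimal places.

6.47

Total contribution margin = 76,870 × R$4.79 = R$368,207.30.
Subtracting fixed costs: EBIT = R$368,207.30 − R$300,500 = R$67,707.30. Interest = R$10,783.00, so EBIT − I = R$56,924.30.
DCL = contribution ÷ (EBIT − I) = R$368,207.30 ÷ R$56,924.30 = 6.4684.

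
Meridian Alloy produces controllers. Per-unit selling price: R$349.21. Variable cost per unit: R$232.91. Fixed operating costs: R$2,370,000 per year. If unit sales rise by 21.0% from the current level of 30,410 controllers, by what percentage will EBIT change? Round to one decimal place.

+63.7%

Total contribution margin = 30,410 × R$116.30 = R$3,536,683.00.
Subtracting fixed costs: EBIT = R$3,536,683.00 − R$2,370,000 = R$1,166,683.00.
So DOL = total CM / EBIT = R$3,536,683.00 / R$1,166,683.00 = 3.0314.
So EBIT moves 3.0314 × (+21.0%) = +63.7%.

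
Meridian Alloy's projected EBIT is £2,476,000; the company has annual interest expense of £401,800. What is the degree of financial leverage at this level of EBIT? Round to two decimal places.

Annual interest charges come to £401,800.00.
DFL = EBIT ÷ (EBIT − I) = £2,476,000 ÷ (£2,476,000 − £401,800.00) = £2,476,000 ÷ £2,074,200.00 = 1.1937.

1.19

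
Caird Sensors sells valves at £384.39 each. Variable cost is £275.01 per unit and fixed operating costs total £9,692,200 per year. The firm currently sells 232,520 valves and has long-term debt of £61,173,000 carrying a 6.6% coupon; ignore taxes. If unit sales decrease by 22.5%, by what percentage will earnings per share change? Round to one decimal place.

-48.9%

At 232,520 units, contribution = 232,520 × £109.38 = £25,433,037.60.
Subtracting fixed costs: EBIT = £25,433,037.60 − £9,692,200 = £15,740,837.60.
After interest of £4,037,418.00, pre-tax earnings = £11,703,419.60.
Degree of combined leverage = contribution ÷ (EBIT − I) = £25,433,037.60 ÷ £11,703,419.60 = 2.1731.
EPS therefore changes by 2.1731 × (-22.5%) = -48.9%.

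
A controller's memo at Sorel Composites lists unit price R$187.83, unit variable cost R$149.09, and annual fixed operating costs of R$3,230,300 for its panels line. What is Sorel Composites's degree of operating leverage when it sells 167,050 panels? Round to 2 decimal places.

2.00

Contribution at this volume is 167,050 × R$38.74 = R$6,471,517.00.
Subtracting fixed costs: EBIT = R$6,471,517.00 − R$3,230,300 = R$3,241,217.00.
DOL = contribution ÷ EBIT = R$6,471,517.00 ÷ R$3,241,217.00 = 1.9966.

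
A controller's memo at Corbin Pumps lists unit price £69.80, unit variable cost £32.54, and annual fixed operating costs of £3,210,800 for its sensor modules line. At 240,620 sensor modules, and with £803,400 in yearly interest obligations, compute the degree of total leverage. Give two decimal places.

1.81

Total contribution margin = 240,620 × £37.26 = £8,965,501.20.
Operating income = contribution − fixed costs = £8,965,501.20 − £3,210,800 = £5,754,701.20. Interest = £803,400.00, so EBIT − I = £4,951,301.20.
Degree of total leverage = total CM / (EBIT − interest) = £8,965,501.20 / £4,951,301.20 = 1.8107.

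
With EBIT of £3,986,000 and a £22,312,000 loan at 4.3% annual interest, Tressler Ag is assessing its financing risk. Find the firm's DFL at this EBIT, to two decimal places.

1.32

Annual interest charges come to £959,416.00.
Degree of financial leverage = EBIT / (EBIT − interest) = £3,986,000 / £3,026,584.00 = 1.3170.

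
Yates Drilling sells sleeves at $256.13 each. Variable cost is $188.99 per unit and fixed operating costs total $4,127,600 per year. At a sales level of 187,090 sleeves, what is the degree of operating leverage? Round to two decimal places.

1.49

Total contribution margin = 187,090 × $67.14 = $12,561,222.60.
Subtracting fixed costs: EBIT = $12,561,222.60 − $4,127,600 = $8,433,622.60.
Degree of operating leverage = $12,561,222.60 / $8,433,622.60 = 1.4894.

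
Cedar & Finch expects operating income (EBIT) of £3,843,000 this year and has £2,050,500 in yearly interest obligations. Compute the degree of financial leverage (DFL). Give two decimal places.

2.14

Interest = £2,050,500.00.
DFL = EBIT ÷ (EBIT − I) = £3,843,000 ÷ (£3,843,000 − £2,050,500.00) = £3,843,000 ÷ £1,792,500.00 = 2.1439.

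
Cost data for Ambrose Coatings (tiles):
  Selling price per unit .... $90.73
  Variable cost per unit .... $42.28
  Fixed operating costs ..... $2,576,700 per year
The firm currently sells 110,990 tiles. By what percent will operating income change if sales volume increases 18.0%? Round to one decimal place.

Total contribution margin = 110,990 × $48.45 = $5,377,465.50.
EBIT = $5,377,465.50 − $2,576,700 = $2,800,765.50.
Degree of operating leverage = $5,377,465.50 / $2,800,765.50 = 1.9200.
%ΔEBIT = DOL × %ΔSales = 1.9200 × +18.0% = +34.6%.

+34.6%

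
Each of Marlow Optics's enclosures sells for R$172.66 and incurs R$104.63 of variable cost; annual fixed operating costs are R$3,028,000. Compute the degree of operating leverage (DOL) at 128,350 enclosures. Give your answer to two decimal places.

Contribution at this volume is 128,350 × R$68.03 = R$8,731,650.50.
EBIT = R$8,731,650.50 − R$3,028,000 = R$5,703,650.50.
Degree of operating leverage = R$8,731,650.50 / R$5,703,650.50 = 1.5309.

1.53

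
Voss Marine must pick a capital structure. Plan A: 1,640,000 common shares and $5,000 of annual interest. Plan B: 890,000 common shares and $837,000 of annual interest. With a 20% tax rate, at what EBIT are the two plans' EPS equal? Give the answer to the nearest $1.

$1,824,307

At indifference, (EBIT − 5,000)(1 − t)/1,640,000 = (EBIT − 837,000)(1 − t)/890,000.
Cancelling (1 − t) and cross-multiplying: 890,000·(EBIT − 5,000) = 1,640,000·(EBIT − 837,000).
EBIT × (1,640,000 − 890,000) = 837,000 × 1,640,000 − 5,000 × 890,000 = 1,368,230,000,000, so EBIT = 1,368,230,000,000 ÷ 750,000 = 1,824,306.67.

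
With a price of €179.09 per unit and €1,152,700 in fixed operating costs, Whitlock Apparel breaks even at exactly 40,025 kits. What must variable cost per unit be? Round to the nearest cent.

€150.29

At break-even, FC = Q × (P − VC), so P − VC = €1,152,700 ÷ 40,025 = €28.7995.
Hence VC = price − CM = €179.09 − €28.7995 = €150.29.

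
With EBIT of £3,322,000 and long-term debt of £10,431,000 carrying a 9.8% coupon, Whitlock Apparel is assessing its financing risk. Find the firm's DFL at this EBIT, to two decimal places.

Annual interest charges come to £1,022,238.00.
DFL = EBIT ÷ (EBIT − I) = £3,322,000 ÷ (£3,322,000 − £1,022,238.00) = £3,322,000 ÷ £2,299,762.00 = 1.4445.

1.44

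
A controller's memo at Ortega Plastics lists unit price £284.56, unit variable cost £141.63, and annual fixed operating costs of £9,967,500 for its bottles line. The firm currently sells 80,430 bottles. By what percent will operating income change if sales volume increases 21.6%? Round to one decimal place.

Total contribution margin = 80,430 × £142.93 = £11,495,859.90.
EBIT = £11,495,859.90 − £9,967,500 = £1,528,359.90.
So DOL = total CM / EBIT = £11,495,859.90 / £1,528,359.90 = 7.5217.
%ΔEBIT = DOL × %ΔSales = 7.5217 × +21.6% = +162.5%.

+162.5%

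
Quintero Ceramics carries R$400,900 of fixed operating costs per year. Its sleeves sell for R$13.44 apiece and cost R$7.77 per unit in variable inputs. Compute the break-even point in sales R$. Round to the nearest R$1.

R$950,281

CM per unit = R$13.44 − R$7.77 = R$5.67; CM ratio = R$5.67 / R$13.44 = 0.4219.
Break-even sales = FC ÷ CM ratio = R$400,900 × R$13.44 / R$5.67 = R$950,281.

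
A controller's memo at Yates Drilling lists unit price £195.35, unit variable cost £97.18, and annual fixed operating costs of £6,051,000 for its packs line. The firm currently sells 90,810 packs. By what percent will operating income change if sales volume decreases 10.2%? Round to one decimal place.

-31.8%

Total contribution margin = 90,810 × £98.17 = £8,914,817.70.
EBIT = £8,914,817.70 − £6,051,000 = £2,863,817.70.
Degree of operating leverage = £8,914,817.70 / £2,863,817.70 = 3.1129.
Operating income changes by 3.1129 × -10.2% = -31.8%.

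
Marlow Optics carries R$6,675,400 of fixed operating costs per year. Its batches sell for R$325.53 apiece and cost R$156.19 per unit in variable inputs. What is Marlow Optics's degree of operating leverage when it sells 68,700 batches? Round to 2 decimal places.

2.35

Contribution at this volume is 68,700 × R$169.34 = R$11,633,658.00.
Subtracting fixed costs: EBIT = R$11,633,658.00 − R$6,675,400 = R$4,958,258.00.
So DOL = total CM / EBIT = R$11,633,658.00 / R$4,958,258.00 = 2.3463.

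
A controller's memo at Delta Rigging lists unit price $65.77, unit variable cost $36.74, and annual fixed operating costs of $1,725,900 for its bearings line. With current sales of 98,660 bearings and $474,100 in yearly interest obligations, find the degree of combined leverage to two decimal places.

Total contribution margin = 98,660 × $29.03 = $2,864,099.80.
Operating income = contribution − fixed costs = $2,864,099.80 − $1,725,900 = $1,138,199.80. Interest = $474,100.00.
DOL = $2,864,099.80 ÷ $1,138,199.80 = 2.5163; DFL = $1,138,199.80 ÷ $664,099.80 = 1.7139.
Combined leverage = 2.5163 × 1.7139 = 4.3127.

4.31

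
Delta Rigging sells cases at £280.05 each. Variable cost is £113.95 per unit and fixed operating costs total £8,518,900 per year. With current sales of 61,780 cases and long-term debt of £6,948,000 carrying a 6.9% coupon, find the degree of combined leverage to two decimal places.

At 61,780 units, contribution = 61,780 × £166.10 = £10,261,658.00.
EBIT = £10,261,658.00 − £8,518,900 = £1,742,758.00. Interest = £479,412.00, so EBIT − I = £1,263,346.00.
DCL = contribution ÷ (EBIT − I) = £10,261,658.00 ÷ £1,263,346.00 = 8.1226.

8.12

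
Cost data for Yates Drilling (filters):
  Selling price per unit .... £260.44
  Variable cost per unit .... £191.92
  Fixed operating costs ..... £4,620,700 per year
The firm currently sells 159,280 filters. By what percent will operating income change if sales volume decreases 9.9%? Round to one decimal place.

At 159,280 units, contribution = 159,280 × £68.52 = £10,913,865.60.
Operating income = contribution − fixed costs = £10,913,865.60 − £4,620,700 = £6,293,165.60.
So DOL = total CM / EBIT = £10,913,865.60 / £6,293,165.60 = 1.7342.
Operating income changes by 1.7342 × -9.9% = -17.2%.

-17.2%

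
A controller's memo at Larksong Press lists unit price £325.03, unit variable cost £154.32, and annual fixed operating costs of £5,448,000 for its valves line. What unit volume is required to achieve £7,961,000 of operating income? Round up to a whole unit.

Unit CM = price − variable cost = £325.03 − £154.32 = £170.71.
Units = (FC + target) / CM = (£5,448,000 + £7,961,000) / £170.71 = 78,548.42, so 78,549 valves.

78,549 valves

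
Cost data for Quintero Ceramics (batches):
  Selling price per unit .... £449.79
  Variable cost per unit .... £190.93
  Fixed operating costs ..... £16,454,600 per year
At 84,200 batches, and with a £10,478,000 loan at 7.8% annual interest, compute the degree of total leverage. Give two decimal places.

At 84,200 units, contribution = 84,200 × £258.86 = £21,796,012.00.
Operating income = contribution − fixed costs = £21,796,012.00 − £16,454,600 = £5,341,412.00. Interest = £817,284.00, so EBIT − I = £4,524,128.00.
Degree of total leverage = total CM / (EBIT − interest) = £21,796,012.00 / £4,524,128.00 = 4.8177.

4.82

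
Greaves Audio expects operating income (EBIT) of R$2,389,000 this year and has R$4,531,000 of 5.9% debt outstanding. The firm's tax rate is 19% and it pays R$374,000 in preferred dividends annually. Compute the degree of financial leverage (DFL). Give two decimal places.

Annual interest charges come to R$267,329.00.
Preferred dividends grossed up pre-tax: R$374,000 / (1 − 0.19) = R$461,728.40.
DFL = EBIT ÷ [EBIT − I − D_p/(1−t)] = R$2,389,000 ÷ [R$2,389,000 − R$267,329.00 − R$461,728.40] = R$2,389,000 ÷ R$1,659,942.60 = 1.4392.

1.44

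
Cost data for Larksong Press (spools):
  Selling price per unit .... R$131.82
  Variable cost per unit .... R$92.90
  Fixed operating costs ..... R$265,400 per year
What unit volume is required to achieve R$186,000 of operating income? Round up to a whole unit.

Unit CM = price − variable cost = R$131.82 − R$92.90 = R$38.92.
Required volume = (fixed costs + target profit) ÷ CM = (R$265,400 + R$186,000) ÷ R$38.92 = 11,598.15, so 11,599 spools.

11,599 spools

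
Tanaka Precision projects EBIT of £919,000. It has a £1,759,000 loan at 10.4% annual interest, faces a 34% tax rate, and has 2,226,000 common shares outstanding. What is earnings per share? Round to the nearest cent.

Interest = £182,936.00, so EBT = £919,000 − £182,936.00 = £736,064.00.
Net income = £736,064.00 × (1 − 0.34) = £485,802.24.
EPS = £485,802.24 ÷ 2,226,000 = £0.22.

£0.22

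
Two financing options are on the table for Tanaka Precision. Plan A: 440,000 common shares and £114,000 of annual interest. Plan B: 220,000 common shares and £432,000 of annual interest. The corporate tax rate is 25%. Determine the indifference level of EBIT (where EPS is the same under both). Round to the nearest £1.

£750,000

At indifference, (EBIT − 114,000)(1 − t)/440,000 = (EBIT − 432,000)(1 − t)/220,000.
Cancelling (1 − t) and cross-multiplying: 220,000·(EBIT − 114,000) = 440,000·(EBIT − 432,000).
EBIT × (440,000 − 220,000) = 432,000 × 440,000 − 114,000 × 220,000 = 165,000,000,000, so EBIT = 165,000,000,000 ÷ 220,000 = 750,000.00.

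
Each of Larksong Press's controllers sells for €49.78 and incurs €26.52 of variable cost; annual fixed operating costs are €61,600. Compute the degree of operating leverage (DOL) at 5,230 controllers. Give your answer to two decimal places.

2.03

At 5,230 units, contribution = 5,230 × €23.26 = €121,649.80.
Subtracting fixed costs: EBIT = €121,649.80 − €61,600 = €60,049.80.
So DOL = total CM / EBIT = €121,649.80 / €60,049.80 = 2.0258.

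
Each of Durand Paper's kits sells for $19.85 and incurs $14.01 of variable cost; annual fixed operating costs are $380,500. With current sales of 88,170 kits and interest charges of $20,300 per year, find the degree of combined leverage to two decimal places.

At 88,170 units, contribution = 88,170 × $5.84 = $514,912.80.
Operating income = contribution − fixed costs = $514,912.80 − $380,500 = $134,412.80. Interest = $20,300.00, so EBIT − I = $114,112.80.
Degree of total leverage = total CM / (EBIT − interest) = $514,912.80 / $114,112.80 = 4.5123.

4.51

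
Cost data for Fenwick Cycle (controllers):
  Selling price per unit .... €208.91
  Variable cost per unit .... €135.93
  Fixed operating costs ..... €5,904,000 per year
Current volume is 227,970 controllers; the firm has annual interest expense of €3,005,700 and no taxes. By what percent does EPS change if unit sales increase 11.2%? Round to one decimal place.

Contribution at this volume is 227,970 × €72.98 = €16,637,250.60.
Operating income = contribution − fixed costs = €16,637,250.60 − €5,904,000 = €10,733,250.60.
After interest of €3,005,700.00, pre-tax earnings = €7,727,550.60.
DCL = total CM / (EBIT − I) = €16,637,250.60 / €7,727,550.60 = 2.1530.
%ΔEPS = DCL × %ΔSales = 2.1530 × +11.2% = +24.1%.

+24.1%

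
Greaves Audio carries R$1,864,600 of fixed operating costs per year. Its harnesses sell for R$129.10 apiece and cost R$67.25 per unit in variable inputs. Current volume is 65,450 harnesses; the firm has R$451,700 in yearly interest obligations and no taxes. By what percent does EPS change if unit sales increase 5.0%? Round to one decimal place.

Total contribution margin = 65,450 × R$61.85 = R$4,048,082.50.
Operating income = contribution − fixed costs = R$4,048,082.50 − R$1,864,600 = R$2,183,482.50.
Interest = R$451,700.00, so EBIT − I = R$1,731,782.50.
Degree of combined leverage = contribution ÷ (EBIT − I) = R$4,048,082.50 ÷ R$1,731,782.50 = 2.3375.
EPS therefore changes by 2.3375 × (+5.0%) = +11.7%.

+11.7%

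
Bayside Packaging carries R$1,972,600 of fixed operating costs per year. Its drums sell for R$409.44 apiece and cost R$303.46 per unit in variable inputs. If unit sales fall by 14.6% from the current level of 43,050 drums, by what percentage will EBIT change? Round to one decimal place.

At 43,050 units, contribution = 43,050 × R$105.98 = R$4,562,439.00.
Operating income = contribution − fixed costs = R$4,562,439.00 − R$1,972,600 = R$2,589,839.00.
Degree of operating leverage = R$4,562,439.00 / R$2,589,839.00 = 1.7617.
%ΔEBIT = DOL × %ΔSales = 1.7617 × -14.6% = -25.7%.

-25.7%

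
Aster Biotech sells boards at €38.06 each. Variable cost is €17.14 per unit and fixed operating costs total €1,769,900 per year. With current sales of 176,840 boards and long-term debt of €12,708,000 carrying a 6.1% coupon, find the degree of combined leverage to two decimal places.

3.20

Total contribution margin = 176,840 × €20.92 = €3,699,492.80.
Subtracting fixed costs: EBIT = €3,699,492.80 − €1,769,900 = €1,929,592.80. Interest = €775,188.00.
DOL = €3,699,492.80 ÷ €1,929,592.80 = 1.9172; DFL = €1,929,592.80 ÷ €1,154,404.80 = 1.6715.
DCL = DOL × DFL = 1.9172 × 1.6715 = 3.2046.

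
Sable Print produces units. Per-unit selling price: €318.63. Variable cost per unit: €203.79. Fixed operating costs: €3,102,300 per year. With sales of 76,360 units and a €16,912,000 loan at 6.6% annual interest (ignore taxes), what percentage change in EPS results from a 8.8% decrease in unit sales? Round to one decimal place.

-17.0%

Contribution at this volume is 76,360 × €114.84 = €8,769,182.40.
EBIT = €8,769,182.40 − €3,102,300 = €5,666,882.40.
Interest = €1,116,192.00, so EBIT − I = €4,550,690.40.
DCL = total CM / (EBIT − I) = €8,769,182.40 / €4,550,690.40 = 1.9270.
%ΔEPS = DCL × %ΔSales = 1.9270 × -8.8% = -17.0%.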